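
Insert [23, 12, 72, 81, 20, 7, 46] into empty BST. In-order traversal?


Insert 23: root
Insert 12: L from 23
Insert 72: R from 23
Insert 81: R from 23 -> R from 72
Insert 20: L from 23 -> R from 12
Insert 7: L from 23 -> L from 12
Insert 46: R from 23 -> L from 72

In-order: [7, 12, 20, 23, 46, 72, 81]


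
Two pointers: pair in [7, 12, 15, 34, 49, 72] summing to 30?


lo=0(7)+hi=5(72)=79
lo=0(7)+hi=4(49)=56
lo=0(7)+hi=3(34)=41
lo=0(7)+hi=2(15)=22
lo=1(12)+hi=2(15)=27

No pair found


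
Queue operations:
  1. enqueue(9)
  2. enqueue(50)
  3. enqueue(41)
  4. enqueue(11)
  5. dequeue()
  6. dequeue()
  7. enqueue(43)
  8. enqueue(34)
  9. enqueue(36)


enqueue(9) -> [9]
enqueue(50) -> [9, 50]
enqueue(41) -> [9, 50, 41]
enqueue(11) -> [9, 50, 41, 11]
dequeue()->9, [50, 41, 11]
dequeue()->50, [41, 11]
enqueue(43) -> [41, 11, 43]
enqueue(34) -> [41, 11, 43, 34]
enqueue(36) -> [41, 11, 43, 34, 36]

Final queue: [41, 11, 43, 34, 36]


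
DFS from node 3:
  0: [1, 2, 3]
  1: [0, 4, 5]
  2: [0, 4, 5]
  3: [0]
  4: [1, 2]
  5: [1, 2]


Visit 3, push [0]
Visit 0, push [2, 1]
Visit 1, push [5, 4]
Visit 4, push [2]
Visit 2, push [5]
Visit 5, push []

DFS order: [3, 0, 1, 4, 2, 5]


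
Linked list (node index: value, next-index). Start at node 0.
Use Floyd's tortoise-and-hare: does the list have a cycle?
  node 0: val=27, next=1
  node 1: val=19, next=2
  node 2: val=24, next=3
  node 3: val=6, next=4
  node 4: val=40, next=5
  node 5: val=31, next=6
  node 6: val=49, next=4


Floyd's tortoise (slow, +1) and hare (fast, +2):
  init: slow=0, fast=0
  step 1: slow=1, fast=2
  step 2: slow=2, fast=4
  step 3: slow=3, fast=6
  step 4: slow=4, fast=5
  step 5: slow=5, fast=4
  step 6: slow=6, fast=6
  slow == fast at node 6: cycle detected

Cycle: yes


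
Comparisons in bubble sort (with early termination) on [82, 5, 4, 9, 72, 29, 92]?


Algorithm: bubble sort (with early termination)
Input: [82, 5, 4, 9, 72, 29, 92]
Sorted: [4, 5, 9, 29, 72, 82, 92]

15


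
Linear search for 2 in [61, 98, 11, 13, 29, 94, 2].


i=0: 61!=2
i=1: 98!=2
i=2: 11!=2
i=3: 13!=2
i=4: 29!=2
i=5: 94!=2
i=6: 2==2 found!

Found at 6, 7 comps


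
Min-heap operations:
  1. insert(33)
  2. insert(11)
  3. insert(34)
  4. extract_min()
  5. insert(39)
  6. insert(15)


insert(33) -> [33]
insert(11) -> [11, 33]
insert(34) -> [11, 33, 34]
extract_min()->11, [33, 34]
insert(39) -> [33, 34, 39]
insert(15) -> [15, 33, 39, 34]

Final heap: [15, 33, 39, 34]


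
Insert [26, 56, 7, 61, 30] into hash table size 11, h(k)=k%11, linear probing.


Insert 26: h=4 -> slot 4
Insert 56: h=1 -> slot 1
Insert 7: h=7 -> slot 7
Insert 61: h=6 -> slot 6
Insert 30: h=8 -> slot 8

Table: [None, 56, None, None, 26, None, 61, 7, 30, None, None]


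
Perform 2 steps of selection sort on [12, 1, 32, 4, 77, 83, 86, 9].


Initial: [12, 1, 32, 4, 77, 83, 86, 9]
Step 1: min=1 at 1
  Swap: [1, 12, 32, 4, 77, 83, 86, 9]
Step 2: min=4 at 3
  Swap: [1, 4, 32, 12, 77, 83, 86, 9]

After 2 steps: [1, 4, 32, 12, 77, 83, 86, 9]


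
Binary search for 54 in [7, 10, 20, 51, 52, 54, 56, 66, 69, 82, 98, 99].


Step 1: lo=0, hi=11, mid=5, val=54

Found at index 5


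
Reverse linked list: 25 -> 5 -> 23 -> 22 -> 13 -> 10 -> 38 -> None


Step 1: curr=25, set curr.next=prev(None) | reversed so far: 25
Step 2: curr=5, set curr.next=prev(25) | reversed so far: 5 -> 25
Step 3: curr=23, set curr.next=prev(5) | reversed so far: 23 -> 5 -> 25
Step 4: curr=22, set curr.next=prev(23) | reversed so far: 22 -> 23 -> 5 -> 25
Step 5: curr=13, set curr.next=prev(22) | reversed so far: 13 -> 22 -> 23 -> 5 -> 25
Step 6: curr=10, set curr.next=prev(13) | reversed so far: 10 -> 13 -> 22 -> 23 -> 5 -> 25
Step 7: curr=38, set curr.next=prev(10) | reversed so far: 38 -> 10 -> 13 -> 22 -> 23 -> 5 -> 25

38 -> 10 -> 13 -> 22 -> 23 -> 5 -> 25 -> None


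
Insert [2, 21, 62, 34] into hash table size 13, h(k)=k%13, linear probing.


Insert 2: h=2 -> slot 2
Insert 21: h=8 -> slot 8
Insert 62: h=10 -> slot 10
Insert 34: h=8, 1 probes -> slot 9

Table: [None, None, 2, None, None, None, None, None, 21, 34, 62, None, None]


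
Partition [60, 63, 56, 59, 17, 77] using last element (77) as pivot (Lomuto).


Pivot: 77
  60 <= 77: advance i (no swap)
  63 <= 77: advance i (no swap)
  56 <= 77: advance i (no swap)
  59 <= 77: advance i (no swap)
  17 <= 77: advance i (no swap)
Place pivot at 5: [60, 63, 56, 59, 17, 77]

Partitioned: [60, 63, 56, 59, 17, 77]


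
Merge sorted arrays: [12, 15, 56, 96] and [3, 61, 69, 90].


Take 3 from B
Take 12 from A
Take 15 from A
Take 56 from A
Take 61 from B
Take 69 from B
Take 90 from B

Merged: [3, 12, 15, 56, 61, 69, 90, 96]


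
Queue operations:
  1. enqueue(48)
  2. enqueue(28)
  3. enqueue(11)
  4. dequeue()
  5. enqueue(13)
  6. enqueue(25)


enqueue(48) -> [48]
enqueue(28) -> [48, 28]
enqueue(11) -> [48, 28, 11]
dequeue()->48, [28, 11]
enqueue(13) -> [28, 11, 13]
enqueue(25) -> [28, 11, 13, 25]

Final queue: [28, 11, 13, 25]


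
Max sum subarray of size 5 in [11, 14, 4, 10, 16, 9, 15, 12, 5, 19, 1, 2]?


[0:5]: 55
[1:6]: 53
[2:7]: 54
[3:8]: 62
[4:9]: 57
[5:10]: 60
[6:11]: 52
[7:12]: 39

Max: 62 at [3:8]


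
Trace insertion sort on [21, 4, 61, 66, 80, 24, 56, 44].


Initial: [21, 4, 61, 66, 80, 24, 56, 44]
Insert 4: [4, 21, 61, 66, 80, 24, 56, 44]
Insert 61: [4, 21, 61, 66, 80, 24, 56, 44]
Insert 66: [4, 21, 61, 66, 80, 24, 56, 44]
Insert 80: [4, 21, 61, 66, 80, 24, 56, 44]
Insert 24: [4, 21, 24, 61, 66, 80, 56, 44]
Insert 56: [4, 21, 24, 56, 61, 66, 80, 44]
Insert 44: [4, 21, 24, 44, 56, 61, 66, 80]

Sorted: [4, 21, 24, 44, 56, 61, 66, 80]


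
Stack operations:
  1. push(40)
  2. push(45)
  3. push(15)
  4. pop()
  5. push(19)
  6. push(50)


push(40) -> [40]
push(45) -> [40, 45]
push(15) -> [40, 45, 15]
pop()->15, [40, 45]
push(19) -> [40, 45, 19]
push(50) -> [40, 45, 19, 50]

Final stack: [40, 45, 19, 50]


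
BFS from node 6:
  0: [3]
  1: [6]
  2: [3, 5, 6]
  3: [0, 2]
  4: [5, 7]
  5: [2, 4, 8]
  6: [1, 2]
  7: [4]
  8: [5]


Visit 6, enqueue [1, 2]
Visit 1, enqueue []
Visit 2, enqueue [3, 5]
Visit 3, enqueue [0]
Visit 5, enqueue [4, 8]
Visit 0, enqueue []
Visit 4, enqueue [7]
Visit 8, enqueue []
Visit 7, enqueue []

BFS order: [6, 1, 2, 3, 5, 0, 4, 8, 7]


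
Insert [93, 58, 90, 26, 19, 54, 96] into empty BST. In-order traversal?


Insert 93: root
Insert 58: L from 93
Insert 90: L from 93 -> R from 58
Insert 26: L from 93 -> L from 58
Insert 19: L from 93 -> L from 58 -> L from 26
Insert 54: L from 93 -> L from 58 -> R from 26
Insert 96: R from 93

In-order: [19, 26, 54, 58, 90, 93, 96]


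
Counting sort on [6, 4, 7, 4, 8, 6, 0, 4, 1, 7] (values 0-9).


Input: [6, 4, 7, 4, 8, 6, 0, 4, 1, 7]
Counts: [1, 1, 0, 0, 3, 0, 2, 2, 1, 0]

Sorted: [0, 1, 4, 4, 4, 6, 6, 7, 7, 8]


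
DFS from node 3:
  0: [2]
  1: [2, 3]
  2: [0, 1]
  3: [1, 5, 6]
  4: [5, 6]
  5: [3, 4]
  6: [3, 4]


Visit 3, push [6, 5, 1]
Visit 1, push [2]
Visit 2, push [0]
Visit 0, push []
Visit 5, push [4]
Visit 4, push [6]
Visit 6, push []

DFS order: [3, 1, 2, 0, 5, 4, 6]


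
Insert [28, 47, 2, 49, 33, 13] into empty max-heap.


Insert 28: [28]
Insert 47: [47, 28]
Insert 2: [47, 28, 2]
Insert 49: [49, 47, 2, 28]
Insert 33: [49, 47, 2, 28, 33]
Insert 13: [49, 47, 13, 28, 33, 2]

Final heap: [49, 47, 13, 28, 33, 2]


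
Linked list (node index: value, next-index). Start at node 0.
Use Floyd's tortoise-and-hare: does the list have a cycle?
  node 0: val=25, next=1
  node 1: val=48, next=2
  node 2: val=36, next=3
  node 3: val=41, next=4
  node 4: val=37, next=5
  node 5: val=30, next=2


Floyd's tortoise (slow, +1) and hare (fast, +2):
  init: slow=0, fast=0
  step 1: slow=1, fast=2
  step 2: slow=2, fast=4
  step 3: slow=3, fast=2
  step 4: slow=4, fast=4
  slow == fast at node 4: cycle detected

Cycle: yes


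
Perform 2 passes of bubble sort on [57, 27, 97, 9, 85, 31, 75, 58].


Initial: [57, 27, 97, 9, 85, 31, 75, 58]
Pass 1: [27, 57, 9, 85, 31, 75, 58, 97] (6 swaps)
Pass 2: [27, 9, 57, 31, 75, 58, 85, 97] (4 swaps)

After 2 passes: [27, 9, 57, 31, 75, 58, 85, 97]


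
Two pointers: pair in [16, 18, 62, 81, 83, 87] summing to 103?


lo=0(16)+hi=5(87)=103

Yes: 16+87=103


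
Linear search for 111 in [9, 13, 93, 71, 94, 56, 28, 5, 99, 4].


i=0: 9!=111
i=1: 13!=111
i=2: 93!=111
i=3: 71!=111
i=4: 94!=111
i=5: 56!=111
i=6: 28!=111
i=7: 5!=111
i=8: 99!=111
i=9: 4!=111

Not found, 10 comps


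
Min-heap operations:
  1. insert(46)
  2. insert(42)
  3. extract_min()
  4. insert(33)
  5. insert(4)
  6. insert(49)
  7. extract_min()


insert(46) -> [46]
insert(42) -> [42, 46]
extract_min()->42, [46]
insert(33) -> [33, 46]
insert(4) -> [4, 46, 33]
insert(49) -> [4, 46, 33, 49]
extract_min()->4, [33, 46, 49]

Final heap: [33, 46, 49]


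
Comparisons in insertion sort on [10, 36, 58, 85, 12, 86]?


Algorithm: insertion sort
Input: [10, 36, 58, 85, 12, 86]
Sorted: [10, 12, 36, 58, 85, 86]

8


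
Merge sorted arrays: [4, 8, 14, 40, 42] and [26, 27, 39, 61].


Take 4 from A
Take 8 from A
Take 14 from A
Take 26 from B
Take 27 from B
Take 39 from B
Take 40 from A
Take 42 from A

Merged: [4, 8, 14, 26, 27, 39, 40, 42, 61]


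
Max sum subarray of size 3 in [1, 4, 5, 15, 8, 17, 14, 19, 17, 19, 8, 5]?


[0:3]: 10
[1:4]: 24
[2:5]: 28
[3:6]: 40
[4:7]: 39
[5:8]: 50
[6:9]: 50
[7:10]: 55
[8:11]: 44
[9:12]: 32

Max: 55 at [7:10]


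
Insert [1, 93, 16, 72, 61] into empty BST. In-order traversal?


Insert 1: root
Insert 93: R from 1
Insert 16: R from 1 -> L from 93
Insert 72: R from 1 -> L from 93 -> R from 16
Insert 61: R from 1 -> L from 93 -> R from 16 -> L from 72

In-order: [1, 16, 61, 72, 93]


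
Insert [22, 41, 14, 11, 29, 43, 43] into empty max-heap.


Insert 22: [22]
Insert 41: [41, 22]
Insert 14: [41, 22, 14]
Insert 11: [41, 22, 14, 11]
Insert 29: [41, 29, 14, 11, 22]
Insert 43: [43, 29, 41, 11, 22, 14]
Insert 43: [43, 29, 43, 11, 22, 14, 41]

Final heap: [43, 29, 43, 11, 22, 14, 41]


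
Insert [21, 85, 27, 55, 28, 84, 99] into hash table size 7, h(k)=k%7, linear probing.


Insert 21: h=0 -> slot 0
Insert 85: h=1 -> slot 1
Insert 27: h=6 -> slot 6
Insert 55: h=6, 3 probes -> slot 2
Insert 28: h=0, 3 probes -> slot 3
Insert 84: h=0, 4 probes -> slot 4
Insert 99: h=1, 4 probes -> slot 5

Table: [21, 85, 55, 28, 84, 99, 27]


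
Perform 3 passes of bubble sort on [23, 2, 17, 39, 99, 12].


Initial: [23, 2, 17, 39, 99, 12]
Pass 1: [2, 17, 23, 39, 12, 99] (3 swaps)
Pass 2: [2, 17, 23, 12, 39, 99] (1 swaps)
Pass 3: [2, 17, 12, 23, 39, 99] (1 swaps)

After 3 passes: [2, 17, 12, 23, 39, 99]


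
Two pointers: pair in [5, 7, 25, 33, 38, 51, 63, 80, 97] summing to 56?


lo=0(5)+hi=8(97)=102
lo=0(5)+hi=7(80)=85
lo=0(5)+hi=6(63)=68
lo=0(5)+hi=5(51)=56

Yes: 5+51=56


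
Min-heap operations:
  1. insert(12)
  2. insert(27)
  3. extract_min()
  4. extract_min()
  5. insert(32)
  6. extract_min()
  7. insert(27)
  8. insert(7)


insert(12) -> [12]
insert(27) -> [12, 27]
extract_min()->12, [27]
extract_min()->27, []
insert(32) -> [32]
extract_min()->32, []
insert(27) -> [27]
insert(7) -> [7, 27]

Final heap: [7, 27]


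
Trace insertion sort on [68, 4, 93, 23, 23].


Initial: [68, 4, 93, 23, 23]
Insert 4: [4, 68, 93, 23, 23]
Insert 93: [4, 68, 93, 23, 23]
Insert 23: [4, 23, 68, 93, 23]
Insert 23: [4, 23, 23, 68, 93]

Sorted: [4, 23, 23, 68, 93]


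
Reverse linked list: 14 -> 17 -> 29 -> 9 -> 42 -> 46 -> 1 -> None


Step 1: curr=14, set curr.next=prev(None) | reversed so far: 14
Step 2: curr=17, set curr.next=prev(14) | reversed so far: 17 -> 14
Step 3: curr=29, set curr.next=prev(17) | reversed so far: 29 -> 17 -> 14
Step 4: curr=9, set curr.next=prev(29) | reversed so far: 9 -> 29 -> 17 -> 14
Step 5: curr=42, set curr.next=prev(9) | reversed so far: 42 -> 9 -> 29 -> 17 -> 14
Step 6: curr=46, set curr.next=prev(42) | reversed so far: 46 -> 42 -> 9 -> 29 -> 17 -> 14
Step 7: curr=1, set curr.next=prev(46) | reversed so far: 1 -> 46 -> 42 -> 9 -> 29 -> 17 -> 14

1 -> 46 -> 42 -> 9 -> 29 -> 17 -> 14 -> None


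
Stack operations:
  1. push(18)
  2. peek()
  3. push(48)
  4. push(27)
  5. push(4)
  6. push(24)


push(18) -> [18]
peek()->18
push(48) -> [18, 48]
push(27) -> [18, 48, 27]
push(4) -> [18, 48, 27, 4]
push(24) -> [18, 48, 27, 4, 24]

Final stack: [18, 48, 27, 4, 24]


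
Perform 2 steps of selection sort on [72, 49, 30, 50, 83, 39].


Initial: [72, 49, 30, 50, 83, 39]
Step 1: min=30 at 2
  Swap: [30, 49, 72, 50, 83, 39]
Step 2: min=39 at 5
  Swap: [30, 39, 72, 50, 83, 49]

After 2 steps: [30, 39, 72, 50, 83, 49]


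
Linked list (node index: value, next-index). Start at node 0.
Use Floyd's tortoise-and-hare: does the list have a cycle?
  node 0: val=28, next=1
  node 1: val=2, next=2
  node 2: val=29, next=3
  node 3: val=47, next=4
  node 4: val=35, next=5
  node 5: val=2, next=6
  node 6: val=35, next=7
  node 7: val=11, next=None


Floyd's tortoise (slow, +1) and hare (fast, +2):
  init: slow=0, fast=0
  step 1: slow=1, fast=2
  step 2: slow=2, fast=4
  step 3: slow=3, fast=6
  step 4: fast 6->7->None, no cycle

Cycle: no


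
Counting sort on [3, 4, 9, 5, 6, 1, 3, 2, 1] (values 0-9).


Input: [3, 4, 9, 5, 6, 1, 3, 2, 1]
Counts: [0, 2, 1, 2, 1, 1, 1, 0, 0, 1]

Sorted: [1, 1, 2, 3, 3, 4, 5, 6, 9]


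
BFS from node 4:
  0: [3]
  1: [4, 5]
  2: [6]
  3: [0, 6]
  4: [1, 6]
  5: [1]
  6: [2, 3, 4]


Visit 4, enqueue [1, 6]
Visit 1, enqueue [5]
Visit 6, enqueue [2, 3]
Visit 5, enqueue []
Visit 2, enqueue []
Visit 3, enqueue [0]
Visit 0, enqueue []

BFS order: [4, 1, 6, 5, 2, 3, 0]


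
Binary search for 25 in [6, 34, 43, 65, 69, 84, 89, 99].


Step 1: lo=0, hi=7, mid=3, val=65
Step 2: lo=0, hi=2, mid=1, val=34
Step 3: lo=0, hi=0, mid=0, val=6

Not found


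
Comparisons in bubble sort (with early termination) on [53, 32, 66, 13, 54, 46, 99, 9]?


Algorithm: bubble sort (with early termination)
Input: [53, 32, 66, 13, 54, 46, 99, 9]
Sorted: [9, 13, 32, 46, 53, 54, 66, 99]

28


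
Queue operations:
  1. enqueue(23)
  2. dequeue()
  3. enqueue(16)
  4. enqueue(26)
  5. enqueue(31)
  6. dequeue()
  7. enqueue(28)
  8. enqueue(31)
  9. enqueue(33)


enqueue(23) -> [23]
dequeue()->23, []
enqueue(16) -> [16]
enqueue(26) -> [16, 26]
enqueue(31) -> [16, 26, 31]
dequeue()->16, [26, 31]
enqueue(28) -> [26, 31, 28]
enqueue(31) -> [26, 31, 28, 31]
enqueue(33) -> [26, 31, 28, 31, 33]

Final queue: [26, 31, 28, 31, 33]


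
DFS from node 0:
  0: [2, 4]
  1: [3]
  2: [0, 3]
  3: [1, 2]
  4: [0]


Visit 0, push [4, 2]
Visit 2, push [3]
Visit 3, push [1]
Visit 1, push []
Visit 4, push []

DFS order: [0, 2, 3, 1, 4]


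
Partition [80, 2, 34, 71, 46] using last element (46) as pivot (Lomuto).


Pivot: 46
  2 <= 46: swap -> [2, 80, 34, 71, 46]
  34 <= 46: swap -> [2, 34, 80, 71, 46]
Place pivot at 2: [2, 34, 46, 71, 80]

Partitioned: [2, 34, 46, 71, 80]


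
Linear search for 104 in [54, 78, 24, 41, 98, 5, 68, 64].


i=0: 54!=104
i=1: 78!=104
i=2: 24!=104
i=3: 41!=104
i=4: 98!=104
i=5: 5!=104
i=6: 68!=104
i=7: 64!=104

Not found, 8 comps


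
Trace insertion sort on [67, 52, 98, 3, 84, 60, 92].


Initial: [67, 52, 98, 3, 84, 60, 92]
Insert 52: [52, 67, 98, 3, 84, 60, 92]
Insert 98: [52, 67, 98, 3, 84, 60, 92]
Insert 3: [3, 52, 67, 98, 84, 60, 92]
Insert 84: [3, 52, 67, 84, 98, 60, 92]
Insert 60: [3, 52, 60, 67, 84, 98, 92]
Insert 92: [3, 52, 60, 67, 84, 92, 98]

Sorted: [3, 52, 60, 67, 84, 92, 98]


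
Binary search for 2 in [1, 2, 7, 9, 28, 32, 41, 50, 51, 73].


Step 1: lo=0, hi=9, mid=4, val=28
Step 2: lo=0, hi=3, mid=1, val=2

Found at index 1


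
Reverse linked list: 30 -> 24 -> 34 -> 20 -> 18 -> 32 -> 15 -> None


Step 1: curr=30, set curr.next=prev(None) | reversed so far: 30
Step 2: curr=24, set curr.next=prev(30) | reversed so far: 24 -> 30
Step 3: curr=34, set curr.next=prev(24) | reversed so far: 34 -> 24 -> 30
Step 4: curr=20, set curr.next=prev(34) | reversed so far: 20 -> 34 -> 24 -> 30
Step 5: curr=18, set curr.next=prev(20) | reversed so far: 18 -> 20 -> 34 -> 24 -> 30
Step 6: curr=32, set curr.next=prev(18) | reversed so far: 32 -> 18 -> 20 -> 34 -> 24 -> 30
Step 7: curr=15, set curr.next=prev(32) | reversed so far: 15 -> 32 -> 18 -> 20 -> 34 -> 24 -> 30

15 -> 32 -> 18 -> 20 -> 34 -> 24 -> 30 -> None


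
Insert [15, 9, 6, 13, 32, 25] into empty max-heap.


Insert 15: [15]
Insert 9: [15, 9]
Insert 6: [15, 9, 6]
Insert 13: [15, 13, 6, 9]
Insert 32: [32, 15, 6, 9, 13]
Insert 25: [32, 15, 25, 9, 13, 6]

Final heap: [32, 15, 25, 9, 13, 6]


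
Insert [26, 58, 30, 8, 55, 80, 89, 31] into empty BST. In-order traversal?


Insert 26: root
Insert 58: R from 26
Insert 30: R from 26 -> L from 58
Insert 8: L from 26
Insert 55: R from 26 -> L from 58 -> R from 30
Insert 80: R from 26 -> R from 58
Insert 89: R from 26 -> R from 58 -> R from 80
Insert 31: R from 26 -> L from 58 -> R from 30 -> L from 55

In-order: [8, 26, 30, 31, 55, 58, 80, 89]


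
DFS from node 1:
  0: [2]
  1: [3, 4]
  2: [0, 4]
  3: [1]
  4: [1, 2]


Visit 1, push [4, 3]
Visit 3, push []
Visit 4, push [2]
Visit 2, push [0]
Visit 0, push []

DFS order: [1, 3, 4, 2, 0]


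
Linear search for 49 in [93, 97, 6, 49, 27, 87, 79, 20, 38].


i=0: 93!=49
i=1: 97!=49
i=2: 6!=49
i=3: 49==49 found!

Found at 3, 4 comps


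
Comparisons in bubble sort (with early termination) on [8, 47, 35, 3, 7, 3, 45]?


Algorithm: bubble sort (with early termination)
Input: [8, 47, 35, 3, 7, 3, 45]
Sorted: [3, 3, 7, 8, 35, 45, 47]

20


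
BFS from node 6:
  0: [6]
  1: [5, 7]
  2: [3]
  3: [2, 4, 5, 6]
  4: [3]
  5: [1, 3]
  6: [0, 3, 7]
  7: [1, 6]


Visit 6, enqueue [0, 3, 7]
Visit 0, enqueue []
Visit 3, enqueue [2, 4, 5]
Visit 7, enqueue [1]
Visit 2, enqueue []
Visit 4, enqueue []
Visit 5, enqueue []
Visit 1, enqueue []

BFS order: [6, 0, 3, 7, 2, 4, 5, 1]


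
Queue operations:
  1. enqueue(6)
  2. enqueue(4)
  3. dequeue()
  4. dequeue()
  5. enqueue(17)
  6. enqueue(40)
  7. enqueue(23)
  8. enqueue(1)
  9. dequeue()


enqueue(6) -> [6]
enqueue(4) -> [6, 4]
dequeue()->6, [4]
dequeue()->4, []
enqueue(17) -> [17]
enqueue(40) -> [17, 40]
enqueue(23) -> [17, 40, 23]
enqueue(1) -> [17, 40, 23, 1]
dequeue()->17, [40, 23, 1]

Final queue: [40, 23, 1]


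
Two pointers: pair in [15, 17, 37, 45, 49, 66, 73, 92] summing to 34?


lo=0(15)+hi=7(92)=107
lo=0(15)+hi=6(73)=88
lo=0(15)+hi=5(66)=81
lo=0(15)+hi=4(49)=64
lo=0(15)+hi=3(45)=60
lo=0(15)+hi=2(37)=52
lo=0(15)+hi=1(17)=32

No pair found


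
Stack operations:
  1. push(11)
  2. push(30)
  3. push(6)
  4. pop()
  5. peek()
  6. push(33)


push(11) -> [11]
push(30) -> [11, 30]
push(6) -> [11, 30, 6]
pop()->6, [11, 30]
peek()->30
push(33) -> [11, 30, 33]

Final stack: [11, 30, 33]


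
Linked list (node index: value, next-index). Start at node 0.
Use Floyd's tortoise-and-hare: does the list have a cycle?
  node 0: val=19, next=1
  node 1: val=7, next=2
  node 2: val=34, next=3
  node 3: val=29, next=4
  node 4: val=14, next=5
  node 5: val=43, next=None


Floyd's tortoise (slow, +1) and hare (fast, +2):
  init: slow=0, fast=0
  step 1: slow=1, fast=2
  step 2: slow=2, fast=4
  step 3: fast 4->5->None, no cycle

Cycle: no


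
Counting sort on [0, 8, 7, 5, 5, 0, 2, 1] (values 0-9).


Input: [0, 8, 7, 5, 5, 0, 2, 1]
Counts: [2, 1, 1, 0, 0, 2, 0, 1, 1, 0]

Sorted: [0, 0, 1, 2, 5, 5, 7, 8]


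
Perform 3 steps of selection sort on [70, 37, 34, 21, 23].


Initial: [70, 37, 34, 21, 23]
Step 1: min=21 at 3
  Swap: [21, 37, 34, 70, 23]
Step 2: min=23 at 4
  Swap: [21, 23, 34, 70, 37]
Step 3: min=34 at 2
  Swap: [21, 23, 34, 70, 37]

After 3 steps: [21, 23, 34, 70, 37]


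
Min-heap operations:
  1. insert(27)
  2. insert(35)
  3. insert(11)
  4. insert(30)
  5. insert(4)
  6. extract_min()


insert(27) -> [27]
insert(35) -> [27, 35]
insert(11) -> [11, 35, 27]
insert(30) -> [11, 30, 27, 35]
insert(4) -> [4, 11, 27, 35, 30]
extract_min()->4, [11, 30, 27, 35]

Final heap: [11, 30, 27, 35]


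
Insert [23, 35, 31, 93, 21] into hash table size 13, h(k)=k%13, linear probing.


Insert 23: h=10 -> slot 10
Insert 35: h=9 -> slot 9
Insert 31: h=5 -> slot 5
Insert 93: h=2 -> slot 2
Insert 21: h=8 -> slot 8

Table: [None, None, 93, None, None, 31, None, None, 21, 35, 23, None, None]


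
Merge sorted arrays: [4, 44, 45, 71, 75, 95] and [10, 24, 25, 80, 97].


Take 4 from A
Take 10 from B
Take 24 from B
Take 25 from B
Take 44 from A
Take 45 from A
Take 71 from A
Take 75 from A
Take 80 from B
Take 95 from A

Merged: [4, 10, 24, 25, 44, 45, 71, 75, 80, 95, 97]


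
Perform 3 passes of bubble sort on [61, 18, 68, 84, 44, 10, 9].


Initial: [61, 18, 68, 84, 44, 10, 9]
Pass 1: [18, 61, 68, 44, 10, 9, 84] (4 swaps)
Pass 2: [18, 61, 44, 10, 9, 68, 84] (3 swaps)
Pass 3: [18, 44, 10, 9, 61, 68, 84] (3 swaps)

After 3 passes: [18, 44, 10, 9, 61, 68, 84]


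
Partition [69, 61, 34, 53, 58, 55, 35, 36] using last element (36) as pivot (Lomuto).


Pivot: 36
  34 <= 36: swap -> [34, 61, 69, 53, 58, 55, 35, 36]
  35 <= 36: swap -> [34, 35, 69, 53, 58, 55, 61, 36]
Place pivot at 2: [34, 35, 36, 53, 58, 55, 61, 69]

Partitioned: [34, 35, 36, 53, 58, 55, 61, 69]


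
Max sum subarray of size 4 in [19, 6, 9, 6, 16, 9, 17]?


[0:4]: 40
[1:5]: 37
[2:6]: 40
[3:7]: 48

Max: 48 at [3:7]


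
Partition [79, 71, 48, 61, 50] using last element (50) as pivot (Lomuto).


Pivot: 50
  48 <= 50: swap -> [48, 71, 79, 61, 50]
Place pivot at 1: [48, 50, 79, 61, 71]

Partitioned: [48, 50, 79, 61, 71]


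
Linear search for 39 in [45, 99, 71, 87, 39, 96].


i=0: 45!=39
i=1: 99!=39
i=2: 71!=39
i=3: 87!=39
i=4: 39==39 found!

Found at 4, 5 comps


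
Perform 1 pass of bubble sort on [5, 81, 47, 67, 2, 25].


Initial: [5, 81, 47, 67, 2, 25]
Pass 1: [5, 47, 67, 2, 25, 81] (4 swaps)

After 1 pass: [5, 47, 67, 2, 25, 81]


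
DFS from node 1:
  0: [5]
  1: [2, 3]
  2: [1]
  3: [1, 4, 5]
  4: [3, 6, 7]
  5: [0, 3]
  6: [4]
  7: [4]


Visit 1, push [3, 2]
Visit 2, push []
Visit 3, push [5, 4]
Visit 4, push [7, 6]
Visit 6, push []
Visit 7, push []
Visit 5, push [0]
Visit 0, push []

DFS order: [1, 2, 3, 4, 6, 7, 5, 0]


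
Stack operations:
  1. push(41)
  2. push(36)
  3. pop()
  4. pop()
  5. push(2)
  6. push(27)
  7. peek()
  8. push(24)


push(41) -> [41]
push(36) -> [41, 36]
pop()->36, [41]
pop()->41, []
push(2) -> [2]
push(27) -> [2, 27]
peek()->27
push(24) -> [2, 27, 24]

Final stack: [2, 27, 24]


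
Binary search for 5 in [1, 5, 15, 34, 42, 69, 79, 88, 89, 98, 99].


Step 1: lo=0, hi=10, mid=5, val=69
Step 2: lo=0, hi=4, mid=2, val=15
Step 3: lo=0, hi=1, mid=0, val=1
Step 4: lo=1, hi=1, mid=1, val=5

Found at index 1


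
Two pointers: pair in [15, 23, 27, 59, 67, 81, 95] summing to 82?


lo=0(15)+hi=6(95)=110
lo=0(15)+hi=5(81)=96
lo=0(15)+hi=4(67)=82

Yes: 15+67=82


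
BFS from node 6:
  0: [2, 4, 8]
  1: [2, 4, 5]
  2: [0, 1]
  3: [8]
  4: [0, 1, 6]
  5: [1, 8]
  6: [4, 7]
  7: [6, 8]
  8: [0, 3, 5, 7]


Visit 6, enqueue [4, 7]
Visit 4, enqueue [0, 1]
Visit 7, enqueue [8]
Visit 0, enqueue [2]
Visit 1, enqueue [5]
Visit 8, enqueue [3]
Visit 2, enqueue []
Visit 5, enqueue []
Visit 3, enqueue []

BFS order: [6, 4, 7, 0, 1, 8, 2, 5, 3]


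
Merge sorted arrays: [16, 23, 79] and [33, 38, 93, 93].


Take 16 from A
Take 23 from A
Take 33 from B
Take 38 from B
Take 79 from A

Merged: [16, 23, 33, 38, 79, 93, 93]


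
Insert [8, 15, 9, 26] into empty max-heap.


Insert 8: [8]
Insert 15: [15, 8]
Insert 9: [15, 8, 9]
Insert 26: [26, 15, 9, 8]

Final heap: [26, 15, 9, 8]


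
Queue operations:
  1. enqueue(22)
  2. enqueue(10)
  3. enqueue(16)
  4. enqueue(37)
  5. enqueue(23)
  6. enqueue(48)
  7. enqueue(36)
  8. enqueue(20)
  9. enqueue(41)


enqueue(22) -> [22]
enqueue(10) -> [22, 10]
enqueue(16) -> [22, 10, 16]
enqueue(37) -> [22, 10, 16, 37]
enqueue(23) -> [22, 10, 16, 37, 23]
enqueue(48) -> [22, 10, 16, 37, 23, 48]
enqueue(36) -> [22, 10, 16, 37, 23, 48, 36]
enqueue(20) -> [22, 10, 16, 37, 23, 48, 36, 20]
enqueue(41) -> [22, 10, 16, 37, 23, 48, 36, 20, 41]

Final queue: [22, 10, 16, 37, 23, 48, 36, 20, 41]


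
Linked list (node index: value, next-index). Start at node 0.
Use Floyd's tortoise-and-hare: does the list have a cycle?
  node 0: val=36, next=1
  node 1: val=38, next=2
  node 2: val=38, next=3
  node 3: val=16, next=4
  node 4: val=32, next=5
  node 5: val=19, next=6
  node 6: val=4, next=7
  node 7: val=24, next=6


Floyd's tortoise (slow, +1) and hare (fast, +2):
  init: slow=0, fast=0
  step 1: slow=1, fast=2
  step 2: slow=2, fast=4
  step 3: slow=3, fast=6
  step 4: slow=4, fast=6
  step 5: slow=5, fast=6
  step 6: slow=6, fast=6
  slow == fast at node 6: cycle detected

Cycle: yes


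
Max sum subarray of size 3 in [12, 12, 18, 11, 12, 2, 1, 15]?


[0:3]: 42
[1:4]: 41
[2:5]: 41
[3:6]: 25
[4:7]: 15
[5:8]: 18

Max: 42 at [0:3]


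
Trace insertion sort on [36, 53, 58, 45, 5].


Initial: [36, 53, 58, 45, 5]
Insert 53: [36, 53, 58, 45, 5]
Insert 58: [36, 53, 58, 45, 5]
Insert 45: [36, 45, 53, 58, 5]
Insert 5: [5, 36, 45, 53, 58]

Sorted: [5, 36, 45, 53, 58]


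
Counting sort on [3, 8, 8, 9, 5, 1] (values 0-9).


Input: [3, 8, 8, 9, 5, 1]
Counts: [0, 1, 0, 1, 0, 1, 0, 0, 2, 1]

Sorted: [1, 3, 5, 8, 8, 9]


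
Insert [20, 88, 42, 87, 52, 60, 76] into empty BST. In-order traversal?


Insert 20: root
Insert 88: R from 20
Insert 42: R from 20 -> L from 88
Insert 87: R from 20 -> L from 88 -> R from 42
Insert 52: R from 20 -> L from 88 -> R from 42 -> L from 87
Insert 60: R from 20 -> L from 88 -> R from 42 -> L from 87 -> R from 52
Insert 76: R from 20 -> L from 88 -> R from 42 -> L from 87 -> R from 52 -> R from 60

In-order: [20, 42, 52, 60, 76, 87, 88]


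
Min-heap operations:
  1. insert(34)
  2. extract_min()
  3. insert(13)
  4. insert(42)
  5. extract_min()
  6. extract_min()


insert(34) -> [34]
extract_min()->34, []
insert(13) -> [13]
insert(42) -> [13, 42]
extract_min()->13, [42]
extract_min()->42, []

Final heap: []


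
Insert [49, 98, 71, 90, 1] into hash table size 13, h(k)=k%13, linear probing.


Insert 49: h=10 -> slot 10
Insert 98: h=7 -> slot 7
Insert 71: h=6 -> slot 6
Insert 90: h=12 -> slot 12
Insert 1: h=1 -> slot 1

Table: [None, 1, None, None, None, None, 71, 98, None, None, 49, None, 90]


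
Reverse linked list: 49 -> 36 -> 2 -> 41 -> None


Step 1: curr=49, set curr.next=prev(None) | reversed so far: 49
Step 2: curr=36, set curr.next=prev(49) | reversed so far: 36 -> 49
Step 3: curr=2, set curr.next=prev(36) | reversed so far: 2 -> 36 -> 49
Step 4: curr=41, set curr.next=prev(2) | reversed so far: 41 -> 2 -> 36 -> 49

41 -> 2 -> 36 -> 49 -> None


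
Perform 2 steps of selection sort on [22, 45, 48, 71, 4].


Initial: [22, 45, 48, 71, 4]
Step 1: min=4 at 4
  Swap: [4, 45, 48, 71, 22]
Step 2: min=22 at 4
  Swap: [4, 22, 48, 71, 45]

After 2 steps: [4, 22, 48, 71, 45]


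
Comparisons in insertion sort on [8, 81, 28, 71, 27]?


Algorithm: insertion sort
Input: [8, 81, 28, 71, 27]
Sorted: [8, 27, 28, 71, 81]

9


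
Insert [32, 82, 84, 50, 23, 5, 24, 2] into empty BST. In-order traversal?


Insert 32: root
Insert 82: R from 32
Insert 84: R from 32 -> R from 82
Insert 50: R from 32 -> L from 82
Insert 23: L from 32
Insert 5: L from 32 -> L from 23
Insert 24: L from 32 -> R from 23
Insert 2: L from 32 -> L from 23 -> L from 5

In-order: [2, 5, 23, 24, 32, 50, 82, 84]


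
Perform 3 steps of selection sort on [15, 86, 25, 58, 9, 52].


Initial: [15, 86, 25, 58, 9, 52]
Step 1: min=9 at 4
  Swap: [9, 86, 25, 58, 15, 52]
Step 2: min=15 at 4
  Swap: [9, 15, 25, 58, 86, 52]
Step 3: min=25 at 2
  Swap: [9, 15, 25, 58, 86, 52]

After 3 steps: [9, 15, 25, 58, 86, 52]


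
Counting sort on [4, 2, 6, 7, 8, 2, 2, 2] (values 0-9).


Input: [4, 2, 6, 7, 8, 2, 2, 2]
Counts: [0, 0, 4, 0, 1, 0, 1, 1, 1, 0]

Sorted: [2, 2, 2, 2, 4, 6, 7, 8]


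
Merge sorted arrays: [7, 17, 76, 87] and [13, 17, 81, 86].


Take 7 from A
Take 13 from B
Take 17 from A
Take 17 from B
Take 76 from A
Take 81 from B
Take 86 from B

Merged: [7, 13, 17, 17, 76, 81, 86, 87]


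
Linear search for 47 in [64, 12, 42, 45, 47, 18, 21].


i=0: 64!=47
i=1: 12!=47
i=2: 42!=47
i=3: 45!=47
i=4: 47==47 found!

Found at 4, 5 comps


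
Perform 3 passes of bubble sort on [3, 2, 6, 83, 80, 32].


Initial: [3, 2, 6, 83, 80, 32]
Pass 1: [2, 3, 6, 80, 32, 83] (3 swaps)
Pass 2: [2, 3, 6, 32, 80, 83] (1 swaps)
Pass 3: [2, 3, 6, 32, 80, 83] (0 swaps)

After 3 passes: [2, 3, 6, 32, 80, 83]


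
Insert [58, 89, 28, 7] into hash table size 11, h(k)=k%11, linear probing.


Insert 58: h=3 -> slot 3
Insert 89: h=1 -> slot 1
Insert 28: h=6 -> slot 6
Insert 7: h=7 -> slot 7

Table: [None, 89, None, 58, None, None, 28, 7, None, None, None]


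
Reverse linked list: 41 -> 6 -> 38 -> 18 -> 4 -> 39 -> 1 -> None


Step 1: curr=41, set curr.next=prev(None) | reversed so far: 41
Step 2: curr=6, set curr.next=prev(41) | reversed so far: 6 -> 41
Step 3: curr=38, set curr.next=prev(6) | reversed so far: 38 -> 6 -> 41
Step 4: curr=18, set curr.next=prev(38) | reversed so far: 18 -> 38 -> 6 -> 41
Step 5: curr=4, set curr.next=prev(18) | reversed so far: 4 -> 18 -> 38 -> 6 -> 41
Step 6: curr=39, set curr.next=prev(4) | reversed so far: 39 -> 4 -> 18 -> 38 -> 6 -> 41
Step 7: curr=1, set curr.next=prev(39) | reversed so far: 1 -> 39 -> 4 -> 18 -> 38 -> 6 -> 41

1 -> 39 -> 4 -> 18 -> 38 -> 6 -> 41 -> None


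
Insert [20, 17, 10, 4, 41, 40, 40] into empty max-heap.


Insert 20: [20]
Insert 17: [20, 17]
Insert 10: [20, 17, 10]
Insert 4: [20, 17, 10, 4]
Insert 41: [41, 20, 10, 4, 17]
Insert 40: [41, 20, 40, 4, 17, 10]
Insert 40: [41, 20, 40, 4, 17, 10, 40]

Final heap: [41, 20, 40, 4, 17, 10, 40]


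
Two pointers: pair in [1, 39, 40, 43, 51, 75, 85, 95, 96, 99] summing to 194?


lo=0(1)+hi=9(99)=100
lo=1(39)+hi=9(99)=138
lo=2(40)+hi=9(99)=139
lo=3(43)+hi=9(99)=142
lo=4(51)+hi=9(99)=150
lo=5(75)+hi=9(99)=174
lo=6(85)+hi=9(99)=184
lo=7(95)+hi=9(99)=194

Yes: 95+99=194


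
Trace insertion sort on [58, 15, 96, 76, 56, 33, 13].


Initial: [58, 15, 96, 76, 56, 33, 13]
Insert 15: [15, 58, 96, 76, 56, 33, 13]
Insert 96: [15, 58, 96, 76, 56, 33, 13]
Insert 76: [15, 58, 76, 96, 56, 33, 13]
Insert 56: [15, 56, 58, 76, 96, 33, 13]
Insert 33: [15, 33, 56, 58, 76, 96, 13]
Insert 13: [13, 15, 33, 56, 58, 76, 96]

Sorted: [13, 15, 33, 56, 58, 76, 96]


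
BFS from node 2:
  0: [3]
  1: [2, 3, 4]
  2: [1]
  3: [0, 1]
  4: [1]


Visit 2, enqueue [1]
Visit 1, enqueue [3, 4]
Visit 3, enqueue [0]
Visit 4, enqueue []
Visit 0, enqueue []

BFS order: [2, 1, 3, 4, 0]


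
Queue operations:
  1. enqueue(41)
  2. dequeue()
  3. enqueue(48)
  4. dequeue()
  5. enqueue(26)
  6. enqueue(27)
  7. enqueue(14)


enqueue(41) -> [41]
dequeue()->41, []
enqueue(48) -> [48]
dequeue()->48, []
enqueue(26) -> [26]
enqueue(27) -> [26, 27]
enqueue(14) -> [26, 27, 14]

Final queue: [26, 27, 14]


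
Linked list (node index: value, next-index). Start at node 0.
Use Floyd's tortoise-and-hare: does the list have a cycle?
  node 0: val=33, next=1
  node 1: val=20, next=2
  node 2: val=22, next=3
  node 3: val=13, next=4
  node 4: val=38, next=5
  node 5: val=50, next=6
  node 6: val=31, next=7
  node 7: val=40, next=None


Floyd's tortoise (slow, +1) and hare (fast, +2):
  init: slow=0, fast=0
  step 1: slow=1, fast=2
  step 2: slow=2, fast=4
  step 3: slow=3, fast=6
  step 4: fast 6->7->None, no cycle

Cycle: no


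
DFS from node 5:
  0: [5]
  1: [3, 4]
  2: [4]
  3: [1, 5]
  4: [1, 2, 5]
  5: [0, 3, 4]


Visit 5, push [4, 3, 0]
Visit 0, push []
Visit 3, push [1]
Visit 1, push [4]
Visit 4, push [2]
Visit 2, push []

DFS order: [5, 0, 3, 1, 4, 2]


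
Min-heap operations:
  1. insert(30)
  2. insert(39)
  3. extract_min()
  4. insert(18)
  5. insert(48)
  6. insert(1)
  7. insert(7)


insert(30) -> [30]
insert(39) -> [30, 39]
extract_min()->30, [39]
insert(18) -> [18, 39]
insert(48) -> [18, 39, 48]
insert(1) -> [1, 18, 48, 39]
insert(7) -> [1, 7, 48, 39, 18]

Final heap: [1, 7, 48, 39, 18]


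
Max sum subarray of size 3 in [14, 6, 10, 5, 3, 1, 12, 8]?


[0:3]: 30
[1:4]: 21
[2:5]: 18
[3:6]: 9
[4:7]: 16
[5:8]: 21

Max: 30 at [0:3]


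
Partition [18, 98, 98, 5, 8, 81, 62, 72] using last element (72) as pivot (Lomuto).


Pivot: 72
  18 <= 72: advance i (no swap)
  5 <= 72: swap -> [18, 5, 98, 98, 8, 81, 62, 72]
  8 <= 72: swap -> [18, 5, 8, 98, 98, 81, 62, 72]
  62 <= 72: swap -> [18, 5, 8, 62, 98, 81, 98, 72]
Place pivot at 4: [18, 5, 8, 62, 72, 81, 98, 98]

Partitioned: [18, 5, 8, 62, 72, 81, 98, 98]


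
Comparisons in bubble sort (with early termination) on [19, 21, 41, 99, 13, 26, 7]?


Algorithm: bubble sort (with early termination)
Input: [19, 21, 41, 99, 13, 26, 7]
Sorted: [7, 13, 19, 21, 26, 41, 99]

21


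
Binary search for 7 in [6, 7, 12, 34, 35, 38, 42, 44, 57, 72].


Step 1: lo=0, hi=9, mid=4, val=35
Step 2: lo=0, hi=3, mid=1, val=7

Found at index 1


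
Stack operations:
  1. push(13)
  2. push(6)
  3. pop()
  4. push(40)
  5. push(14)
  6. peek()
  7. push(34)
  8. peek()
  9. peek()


push(13) -> [13]
push(6) -> [13, 6]
pop()->6, [13]
push(40) -> [13, 40]
push(14) -> [13, 40, 14]
peek()->14
push(34) -> [13, 40, 14, 34]
peek()->34
peek()->34

Final stack: [13, 40, 14, 34]


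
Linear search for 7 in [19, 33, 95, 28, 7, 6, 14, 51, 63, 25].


i=0: 19!=7
i=1: 33!=7
i=2: 95!=7
i=3: 28!=7
i=4: 7==7 found!

Found at 4, 5 comps


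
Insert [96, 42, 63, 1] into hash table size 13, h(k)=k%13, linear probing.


Insert 96: h=5 -> slot 5
Insert 42: h=3 -> slot 3
Insert 63: h=11 -> slot 11
Insert 1: h=1 -> slot 1

Table: [None, 1, None, 42, None, 96, None, None, None, None, None, 63, None]


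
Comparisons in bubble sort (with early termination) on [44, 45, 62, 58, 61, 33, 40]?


Algorithm: bubble sort (with early termination)
Input: [44, 45, 62, 58, 61, 33, 40]
Sorted: [33, 40, 44, 45, 58, 61, 62]

21


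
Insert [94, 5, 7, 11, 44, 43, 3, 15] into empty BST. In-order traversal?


Insert 94: root
Insert 5: L from 94
Insert 7: L from 94 -> R from 5
Insert 11: L from 94 -> R from 5 -> R from 7
Insert 44: L from 94 -> R from 5 -> R from 7 -> R from 11
Insert 43: L from 94 -> R from 5 -> R from 7 -> R from 11 -> L from 44
Insert 3: L from 94 -> L from 5
Insert 15: L from 94 -> R from 5 -> R from 7 -> R from 11 -> L from 44 -> L from 43

In-order: [3, 5, 7, 11, 15, 43, 44, 94]


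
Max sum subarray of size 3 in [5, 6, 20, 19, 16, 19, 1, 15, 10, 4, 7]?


[0:3]: 31
[1:4]: 45
[2:5]: 55
[3:6]: 54
[4:7]: 36
[5:8]: 35
[6:9]: 26
[7:10]: 29
[8:11]: 21

Max: 55 at [2:5]


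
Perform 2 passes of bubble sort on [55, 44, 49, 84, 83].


Initial: [55, 44, 49, 84, 83]
Pass 1: [44, 49, 55, 83, 84] (3 swaps)
Pass 2: [44, 49, 55, 83, 84] (0 swaps)

After 2 passes: [44, 49, 55, 83, 84]


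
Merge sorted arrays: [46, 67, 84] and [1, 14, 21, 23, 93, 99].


Take 1 from B
Take 14 from B
Take 21 from B
Take 23 from B
Take 46 from A
Take 67 from A
Take 84 from A

Merged: [1, 14, 21, 23, 46, 67, 84, 93, 99]


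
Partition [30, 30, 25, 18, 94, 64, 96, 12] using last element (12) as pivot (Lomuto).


Pivot: 12
Place pivot at 0: [12, 30, 25, 18, 94, 64, 96, 30]

Partitioned: [12, 30, 25, 18, 94, 64, 96, 30]


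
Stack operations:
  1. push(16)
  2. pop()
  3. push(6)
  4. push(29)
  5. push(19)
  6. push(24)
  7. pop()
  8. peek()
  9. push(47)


push(16) -> [16]
pop()->16, []
push(6) -> [6]
push(29) -> [6, 29]
push(19) -> [6, 29, 19]
push(24) -> [6, 29, 19, 24]
pop()->24, [6, 29, 19]
peek()->19
push(47) -> [6, 29, 19, 47]

Final stack: [6, 29, 19, 47]


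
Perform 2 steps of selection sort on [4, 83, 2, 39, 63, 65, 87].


Initial: [4, 83, 2, 39, 63, 65, 87]
Step 1: min=2 at 2
  Swap: [2, 83, 4, 39, 63, 65, 87]
Step 2: min=4 at 2
  Swap: [2, 4, 83, 39, 63, 65, 87]

After 2 steps: [2, 4, 83, 39, 63, 65, 87]


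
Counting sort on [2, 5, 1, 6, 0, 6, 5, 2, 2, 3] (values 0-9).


Input: [2, 5, 1, 6, 0, 6, 5, 2, 2, 3]
Counts: [1, 1, 3, 1, 0, 2, 2, 0, 0, 0]

Sorted: [0, 1, 2, 2, 2, 3, 5, 5, 6, 6]


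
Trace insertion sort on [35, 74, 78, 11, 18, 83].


Initial: [35, 74, 78, 11, 18, 83]
Insert 74: [35, 74, 78, 11, 18, 83]
Insert 78: [35, 74, 78, 11, 18, 83]
Insert 11: [11, 35, 74, 78, 18, 83]
Insert 18: [11, 18, 35, 74, 78, 83]
Insert 83: [11, 18, 35, 74, 78, 83]

Sorted: [11, 18, 35, 74, 78, 83]


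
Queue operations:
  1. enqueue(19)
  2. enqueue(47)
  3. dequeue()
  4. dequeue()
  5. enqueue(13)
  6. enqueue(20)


enqueue(19) -> [19]
enqueue(47) -> [19, 47]
dequeue()->19, [47]
dequeue()->47, []
enqueue(13) -> [13]
enqueue(20) -> [13, 20]

Final queue: [13, 20]


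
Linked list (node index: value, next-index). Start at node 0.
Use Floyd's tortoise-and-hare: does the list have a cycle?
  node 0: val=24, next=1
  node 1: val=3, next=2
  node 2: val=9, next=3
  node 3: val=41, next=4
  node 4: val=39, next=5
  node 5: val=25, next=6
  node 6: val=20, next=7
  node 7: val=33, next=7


Floyd's tortoise (slow, +1) and hare (fast, +2):
  init: slow=0, fast=0
  step 1: slow=1, fast=2
  step 2: slow=2, fast=4
  step 3: slow=3, fast=6
  step 4: slow=4, fast=7
  step 5: slow=5, fast=7
  step 6: slow=6, fast=7
  step 7: slow=7, fast=7
  slow == fast at node 7: cycle detected

Cycle: yes


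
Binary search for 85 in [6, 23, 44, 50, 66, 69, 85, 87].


Step 1: lo=0, hi=7, mid=3, val=50
Step 2: lo=4, hi=7, mid=5, val=69
Step 3: lo=6, hi=7, mid=6, val=85

Found at index 6


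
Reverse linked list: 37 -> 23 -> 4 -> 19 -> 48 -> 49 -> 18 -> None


Step 1: curr=37, set curr.next=prev(None) | reversed so far: 37
Step 2: curr=23, set curr.next=prev(37) | reversed so far: 23 -> 37
Step 3: curr=4, set curr.next=prev(23) | reversed so far: 4 -> 23 -> 37
Step 4: curr=19, set curr.next=prev(4) | reversed so far: 19 -> 4 -> 23 -> 37
Step 5: curr=48, set curr.next=prev(19) | reversed so far: 48 -> 19 -> 4 -> 23 -> 37
Step 6: curr=49, set curr.next=prev(48) | reversed so far: 49 -> 48 -> 19 -> 4 -> 23 -> 37
Step 7: curr=18, set curr.next=prev(49) | reversed so far: 18 -> 49 -> 48 -> 19 -> 4 -> 23 -> 37

18 -> 49 -> 48 -> 19 -> 4 -> 23 -> 37 -> None


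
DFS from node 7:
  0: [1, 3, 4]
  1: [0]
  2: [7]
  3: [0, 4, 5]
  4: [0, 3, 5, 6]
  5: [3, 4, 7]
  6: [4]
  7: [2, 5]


Visit 7, push [5, 2]
Visit 2, push []
Visit 5, push [4, 3]
Visit 3, push [4, 0]
Visit 0, push [4, 1]
Visit 1, push []
Visit 4, push [6]
Visit 6, push []

DFS order: [7, 2, 5, 3, 0, 1, 4, 6]


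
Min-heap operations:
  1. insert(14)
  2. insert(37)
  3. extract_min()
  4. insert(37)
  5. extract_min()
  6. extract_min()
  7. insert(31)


insert(14) -> [14]
insert(37) -> [14, 37]
extract_min()->14, [37]
insert(37) -> [37, 37]
extract_min()->37, [37]
extract_min()->37, []
insert(31) -> [31]

Final heap: [31]


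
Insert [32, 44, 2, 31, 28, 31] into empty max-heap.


Insert 32: [32]
Insert 44: [44, 32]
Insert 2: [44, 32, 2]
Insert 31: [44, 32, 2, 31]
Insert 28: [44, 32, 2, 31, 28]
Insert 31: [44, 32, 31, 31, 28, 2]

Final heap: [44, 32, 31, 31, 28, 2]


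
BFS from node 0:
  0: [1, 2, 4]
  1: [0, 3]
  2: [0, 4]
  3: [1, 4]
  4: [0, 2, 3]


Visit 0, enqueue [1, 2, 4]
Visit 1, enqueue [3]
Visit 2, enqueue []
Visit 4, enqueue []
Visit 3, enqueue []

BFS order: [0, 1, 2, 4, 3]


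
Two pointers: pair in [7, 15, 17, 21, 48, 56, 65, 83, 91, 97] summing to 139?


lo=0(7)+hi=9(97)=104
lo=1(15)+hi=9(97)=112
lo=2(17)+hi=9(97)=114
lo=3(21)+hi=9(97)=118
lo=4(48)+hi=9(97)=145
lo=4(48)+hi=8(91)=139

Yes: 48+91=139


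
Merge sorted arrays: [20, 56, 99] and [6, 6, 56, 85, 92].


Take 6 from B
Take 6 from B
Take 20 from A
Take 56 from A
Take 56 from B
Take 85 from B
Take 92 from B

Merged: [6, 6, 20, 56, 56, 85, 92, 99]


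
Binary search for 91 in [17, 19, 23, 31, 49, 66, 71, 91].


Step 1: lo=0, hi=7, mid=3, val=31
Step 2: lo=4, hi=7, mid=5, val=66
Step 3: lo=6, hi=7, mid=6, val=71
Step 4: lo=7, hi=7, mid=7, val=91

Found at index 7
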